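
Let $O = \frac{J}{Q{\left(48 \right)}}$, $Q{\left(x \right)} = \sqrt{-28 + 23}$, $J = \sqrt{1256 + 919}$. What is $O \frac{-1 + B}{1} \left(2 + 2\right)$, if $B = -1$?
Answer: $8 i \sqrt{435} \approx 166.85 i$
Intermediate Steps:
$J = 5 \sqrt{87}$ ($J = \sqrt{2175} = 5 \sqrt{87} \approx 46.637$)
$Q{\left(x \right)} = i \sqrt{5}$ ($Q{\left(x \right)} = \sqrt{-5} = i \sqrt{5}$)
$O = - i \sqrt{435}$ ($O = \frac{5 \sqrt{87}}{i \sqrt{5}} = 5 \sqrt{87} \left(- \frac{i \sqrt{5}}{5}\right) = - i \sqrt{435} \approx - 20.857 i$)
$O \frac{-1 + B}{1} \left(2 + 2\right) = - i \sqrt{435} \frac{-1 - 1}{1} \left(2 + 2\right) = - i \sqrt{435} \left(-2\right) 1 \cdot 4 = - i \sqrt{435} \left(\left(-2\right) 4\right) = - i \sqrt{435} \left(-8\right) = 8 i \sqrt{435}$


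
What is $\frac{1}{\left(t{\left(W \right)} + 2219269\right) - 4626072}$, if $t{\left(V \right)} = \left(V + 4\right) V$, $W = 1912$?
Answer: $\frac{1}{1256589} \approx 7.9581 \cdot 10^{-7}$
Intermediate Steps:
$t{\left(V \right)} = V \left(4 + V\right)$ ($t{\left(V \right)} = \left(4 + V\right) V = V \left(4 + V\right)$)
$\frac{1}{\left(t{\left(W \right)} + 2219269\right) - 4626072} = \frac{1}{\left(1912 \left(4 + 1912\right) + 2219269\right) - 4626072} = \frac{1}{\left(1912 \cdot 1916 + 2219269\right) - 4626072} = \frac{1}{\left(3663392 + 2219269\right) - 4626072} = \frac{1}{5882661 - 4626072} = \frac{1}{1256589}$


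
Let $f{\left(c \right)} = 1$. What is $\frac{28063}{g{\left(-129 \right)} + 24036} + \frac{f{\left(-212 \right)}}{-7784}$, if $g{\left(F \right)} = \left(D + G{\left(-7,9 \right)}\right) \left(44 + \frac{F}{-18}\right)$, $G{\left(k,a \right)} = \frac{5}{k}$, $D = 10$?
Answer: $\frac{9173550997}{8013371128} \approx 1.1448$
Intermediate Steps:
$g{\left(F \right)} = \frac{2860}{7} - \frac{65 F}{126}$ ($g{\left(F \right)} = \left(10 + \frac{5}{-7}\right) \left(44 + \frac{F}{-18}\right) = \left(10 + 5 \left(- \frac{1}{7}\right)\right) \left(44 + F \left(- \frac{1}{18}\right)\right) = \left(10 - \frac{5}{7}\right) \left(44 - \frac{F}{18}\right) = \frac{65 \left(44 - \frac{F}{18}\right)}{7} = \frac{2860}{7} - \frac{65 F}{126}$)
$\frac{28063}{g{\left(-129 \right)} + 24036} + \frac{f{\left(-212 \right)}}{-7784} = \frac{28063}{\left(\frac{2860}{7} - - \frac{2795}{42}\right) + 24036} + 1 \frac{1}{-7784} = \frac{28063}{\left(\frac{2860}{7} + \frac{2795}{42}\right) + 24036} + 1 \left(- \frac{1}{7784}\right) = \frac{28063}{\frac{19955}{42} + 24036} - \frac{1}{7784} = \frac{28063}{\frac{1029467}{42}} - \frac{1}{7784} = 28063 \cdot \frac{42}{1029467} - \frac{1}{7784} = \frac{1178646}{1029467} - \frac{1}{7784} = \frac{9173550997}{8013371128}$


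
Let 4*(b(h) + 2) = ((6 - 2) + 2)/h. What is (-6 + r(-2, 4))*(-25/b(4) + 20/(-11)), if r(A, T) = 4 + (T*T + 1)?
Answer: 29100/143 ≈ 203.50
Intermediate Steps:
b(h) = -2 + 3/(2*h) (b(h) = -2 + (((6 - 2) + 2)/h)/4 = -2 + ((4 + 2)/h)/4 = -2 + (6/h)/4 = -2 + 3/(2*h))
r(A, T) = 5 + T**2 (r(A, T) = 4 + (T**2 + 1) = 4 + (1 + T**2) = 5 + T**2)
(-6 + r(-2, 4))*(-25/b(4) + 20/(-11)) = (-6 + (5 + 4**2))*(-25/(-2 + (3/2)/4) + 20/(-11)) = (-6 + (5 + 16))*(-25/(-2 + (3/2)*(1/4)) + 20*(-1/11)) = (-6 + 21)*(-25/(-2 + 3/8) - 20/11) = 15*(-25/(-13/8) - 20/11) = 15*(-25*(-8/13) - 20/11) = 15*(200/13 - 20/11) = 15*(1940/143) = 29100/143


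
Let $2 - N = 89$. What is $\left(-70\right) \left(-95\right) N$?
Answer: $-578550$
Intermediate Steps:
$N = -87$ ($N = 2 - 89 = -87$)
$\left(-70\right) \left(-95\right) N = \left(-70\right) \left(-95\right) \left(-87\right) = 6650 \left(-87\right) = -578550$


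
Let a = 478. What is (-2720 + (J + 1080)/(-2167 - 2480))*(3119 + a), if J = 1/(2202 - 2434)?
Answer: -3516299433361/359368 ≈ -9.7847e+6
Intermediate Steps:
J = -1/232 (J = 1/(-232) = -1/232 ≈ -0.0043103)
(-2720 + (J + 1080)/(-2167 - 2480))*(3119 + a) = (-2720 + (-1/232 + 1080)/(-2167 - 2480))*(3119 + 478) = (-2720 + (250559/232)/(-4647))*3597 = (-2720 + (250559/232)*(-1/4647))*3597 = (-2720 - 250559/1078104)*3597 = -2932693439/1078104*3597 = -3516299433361/359368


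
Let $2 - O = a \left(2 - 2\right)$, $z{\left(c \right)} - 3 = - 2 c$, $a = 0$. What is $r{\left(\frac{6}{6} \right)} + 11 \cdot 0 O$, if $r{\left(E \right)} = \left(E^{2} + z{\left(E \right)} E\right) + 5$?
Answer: $7$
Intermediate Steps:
$z{\left(c \right)} = 3 - 2 c$
$O = 2$ ($O = 2 - 0 \left(2 - 2\right) = 2 - 0 \cdot 0 = 2 - 0 = 2 + 0 = 2$)
$r{\left(E \right)} = 5 + E^{2} + E \left(3 - 2 E\right)$ ($r{\left(E \right)} = \left(E^{2} + \left(3 - 2 E\right) E\right) + 5 = \left(E^{2} + E \left(3 - 2 E\right)\right) + 5 = 5 + E^{2} + E \left(3 - 2 E\right)$)
$r{\left(\frac{6}{6} \right)} + 11 \cdot 0 O = \left(5 - \left(\frac{6}{6}\right)^{2} + 3 \cdot \frac{6}{6}\right) + 11 \cdot 0 \cdot 2 = \left(5 - \left(6 \cdot \frac{1}{6}\right)^{2} + 3 \cdot 6 \cdot \frac{1}{6}\right) + 0 \cdot 2 = \left(5 - 1^{2} + 3 \cdot 1\right) + 0 = \left(5 - 1 + 3\right) + 0 = 7 + 0 = 7$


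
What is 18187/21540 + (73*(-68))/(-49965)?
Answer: 67709201/71749740 ≈ 0.94369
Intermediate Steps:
18187/21540 + (73*(-68))/(-49965) = 18187*(1/21540) - 4964*(-1/49965) = 18187/21540 + 4964/49965 = 67709201/71749740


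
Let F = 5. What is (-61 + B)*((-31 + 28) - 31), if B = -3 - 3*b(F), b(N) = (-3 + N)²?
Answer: 2584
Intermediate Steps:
B = -15 (B = -3 - 3*(-3 + 5)² = -3 - 3*2² = -3 - 3*4 = -3 - 12 = -15)
(-61 + B)*((-31 + 28) - 31) = (-61 - 15)*((-31 + 28) - 31) = -76*(-3 - 31) = -76*(-34) = 2584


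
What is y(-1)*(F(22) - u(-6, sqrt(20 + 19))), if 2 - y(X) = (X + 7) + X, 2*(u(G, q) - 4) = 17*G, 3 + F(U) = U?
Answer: -198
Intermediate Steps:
F(U) = -3 + U
u(G, q) = 4 + 17*G/2 (u(G, q) = 4 + (17*G)/2 = 4 + 17*G/2)
y(X) = -5 - 2*X (y(X) = 2 - ((X + 7) + X) = 2 - ((7 + X) + X) = 2 - (7 + 2*X) = 2 + (-7 - 2*X) = -5 - 2*X)
y(-1)*(F(22) - u(-6, sqrt(20 + 19))) = (-5 - 2*(-1))*((-3 + 22) - (4 + (17/2)*(-6))) = (-5 + 2)*(19 - (4 - 51)) = -3*(19 - 1*(-47)) = -3*(19 + 47) = -3*66 = -198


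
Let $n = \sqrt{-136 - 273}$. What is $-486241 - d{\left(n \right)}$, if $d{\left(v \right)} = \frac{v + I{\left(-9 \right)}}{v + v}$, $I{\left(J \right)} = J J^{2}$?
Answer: $- \frac{972483}{2} - \frac{729 i \sqrt{409}}{818} \approx -4.8624 \cdot 10^{5} - 18.023 i$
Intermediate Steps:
$I{\left(J \right)} = J^{3}$
$n = i \sqrt{409}$ ($n = \sqrt{-409} = i \sqrt{409} \approx 20.224 i$)
$d{\left(v \right)} = \frac{-729 + v}{2 v}$ ($d{\left(v \right)} = \frac{v + \left(-9\right)^{3}}{v + v} = \frac{v - 729}{2 v} = \left(-729 + v\right) \frac{1}{2 v} = \frac{-729 + v}{2 v}$)
$-486241 - d{\left(n \right)} = -486241 - \frac{-729 + i \sqrt{409}}{2 i \sqrt{409}} = -486241 - \frac{- \frac{i \sqrt{409}}{409} \left(-729 + i \sqrt{409}\right)}{2} = -486241 - - \frac{i \sqrt{409} \left(-729 + i \sqrt{409}\right)}{818} = -486241 + \frac{i \sqrt{409} \left(-729 + i \sqrt{409}\right)}{818}$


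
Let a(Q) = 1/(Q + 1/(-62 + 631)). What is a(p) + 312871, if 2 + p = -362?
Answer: 64800276596/207115 ≈ 3.1287e+5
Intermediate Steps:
p = -364 (p = -2 - 362 = -364)
a(Q) = 1/(1/569 + Q) (a(Q) = 1/(Q + 1/569) = 1/(1/569 + Q))
a(p) + 312871 = 569/(1 + 569*(-364)) + 312871 = 569/(1 - 207116) + 312871 = 569/(-207115) + 312871 = 569*(-1/207115) + 312871 = -569/207115 + 312871 = 64800276596/207115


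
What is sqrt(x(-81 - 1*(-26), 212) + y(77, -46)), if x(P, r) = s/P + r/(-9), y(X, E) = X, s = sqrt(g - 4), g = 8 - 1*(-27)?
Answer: sqrt(1455025 - 495*sqrt(31))/165 ≈ 7.3036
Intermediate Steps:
g = 35 (g = 8 + 27 = 35)
s = sqrt(31) (s = sqrt(35 - 4) = sqrt(31) ≈ 5.5678)
x(P, r) = -r/9 + sqrt(31)/P (x(P, r) = sqrt(31)/P + r/(-9) = sqrt(31)/P + r*(-1/9) = sqrt(31)/P - r/9 = -r/9 + sqrt(31)/P)
sqrt(x(-81 - 1*(-26), 212) + y(77, -46)) = sqrt((-1/9*212 + sqrt(31)/(-81 - 1*(-26))) + 77) = sqrt((-212/9 + sqrt(31)/(-81 + 26)) + 77) = sqrt((-212/9 + sqrt(31)/(-55)) + 77) = sqrt((-212/9 + sqrt(31)*(-1/55)) + 77) = sqrt((-212/9 - sqrt(31)/55) + 77) = sqrt(481/9 - sqrt(31)/55)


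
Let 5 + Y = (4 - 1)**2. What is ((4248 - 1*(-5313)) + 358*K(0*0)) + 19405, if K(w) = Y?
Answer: 30398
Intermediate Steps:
Y = 4 (Y = -5 + (4 - 1)**2 = -5 + 3**2 = -5 + 9 = 4)
K(w) = 4
((4248 - 1*(-5313)) + 358*K(0*0)) + 19405 = ((4248 - 1*(-5313)) + 358*4) + 19405 = ((4248 + 5313) + 1432) + 19405 = (9561 + 1432) + 19405 = 10993 + 19405 = 30398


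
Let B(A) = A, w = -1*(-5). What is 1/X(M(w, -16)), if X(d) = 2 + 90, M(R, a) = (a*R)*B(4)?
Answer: 1/92 ≈ 0.010870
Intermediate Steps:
w = 5
M(R, a) = 4*R*a (M(R, a) = (a*R)*4 = (R*a)*4 = 4*R*a)
X(d) = 92
1/X(M(w, -16)) = 1/92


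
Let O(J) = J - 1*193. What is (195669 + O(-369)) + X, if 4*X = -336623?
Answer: 443805/4 ≈ 1.1095e+5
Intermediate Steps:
X = -336623/4 (X = (1/4)*(-336623) = -336623/4 ≈ -84156.)
O(J) = -193 + J (O(J) = J - 193 = -193 + J)
(195669 + O(-369)) + X = (195669 + (-193 - 369)) - 336623/4 = (195669 - 562) - 336623/4 = 195107 - 336623/4 = 443805/4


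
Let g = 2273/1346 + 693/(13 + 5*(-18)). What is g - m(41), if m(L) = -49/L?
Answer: -337527/55186 ≈ -6.1162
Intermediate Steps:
g = -9841/1346 (g = 2273*(1/1346) + 693/(13 - 90) = 2273/1346 + 693/(-77) = 2273/1346 + 693*(-1/77) = 2273/1346 - 9 = -9841/1346 ≈ -7.3113)
g - m(41) = -9841/1346 - (-49)/41 = -9841/1346 - 1*(-49/41) = -9841/1346 + 49/41 = -337527/55186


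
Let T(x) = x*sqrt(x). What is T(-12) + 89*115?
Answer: 10235 - 24*I*sqrt(3) ≈ 10235.0 - 41.569*I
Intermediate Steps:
T(x) = x**(3/2)
T(-12) + 89*115 = (-12)**(3/2) + 89*115 = -24*I*sqrt(3) + 10235 = 10235 - 24*I*sqrt(3)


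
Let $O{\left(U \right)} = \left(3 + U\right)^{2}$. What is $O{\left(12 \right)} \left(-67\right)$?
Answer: $-15075$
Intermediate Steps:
$O{\left(12 \right)} \left(-67\right) = \left(3 + 12\right)^{2} \left(-67\right) = 15^{2} \left(-67\right) = 225 \left(-67\right) = -15075$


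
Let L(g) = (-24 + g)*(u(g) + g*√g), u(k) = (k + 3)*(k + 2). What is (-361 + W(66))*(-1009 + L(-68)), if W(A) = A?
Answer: 116728255 - 3691040*I*√17 ≈ 1.1673e+8 - 1.5219e+7*I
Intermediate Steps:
u(k) = (2 + k)*(3 + k) (u(k) = (3 + k)*(2 + k) = (2 + k)*(3 + k))
L(g) = (-24 + g)*(6 + g² + g^(3/2) + 5*g) (L(g) = (-24 + g)*((6 + g² + 5*g) + g*√g) = (-24 + g)*((6 + g² + 5*g) + g^(3/2)) = (-24 + g)*(6 + g² + g^(3/2) + 5*g))
(-361 + W(66))*(-1009 + L(-68)) = (-361 + 66)*(-1009 + (-144 + (-68)³ + (-68)^(5/2) - 114*(-68) - (-3264)*I*√17 - 19*(-68)²)) = -295*(-1009 + (-144 - 314432 + 9248*I*√17 + 7752 - (-3264)*I*√17 - 19*4624)) = -295*(-1009 + (-144 - 314432 + 9248*I*√17 + 7752 + 3264*I*√17 - 87856)) = -295*(-1009 + (-394680 + 12512*I*√17)) = -295*(-395689 + 12512*I*√17) = 116728255 - 3691040*I*√17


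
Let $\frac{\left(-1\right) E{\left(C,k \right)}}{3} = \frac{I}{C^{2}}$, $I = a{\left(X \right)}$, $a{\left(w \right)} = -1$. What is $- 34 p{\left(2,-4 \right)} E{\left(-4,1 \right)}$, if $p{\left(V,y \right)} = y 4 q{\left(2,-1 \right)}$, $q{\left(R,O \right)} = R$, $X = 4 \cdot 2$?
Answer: $204$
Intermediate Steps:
$X = 8$
$I = -1$
$E{\left(C,k \right)} = \frac{3}{C^{2}}$ ($E{\left(C,k \right)} = - 3 \left(- \frac{1}{C^{2}}\right) = \frac{3}{C^{2}}$)
$p{\left(V,y \right)} = 8 y$ ($p{\left(V,y \right)} = y 4 \cdot 2 = 4 y 2 = 8 y$)
$- 34 p{\left(2,-4 \right)} E{\left(-4,1 \right)} = - 34 \cdot 8 \left(-4\right) \frac{3}{16} = \left(-34\right) \left(-32\right) 3 \cdot \frac{1}{16} = 1088 \cdot \frac{3}{16} = 204$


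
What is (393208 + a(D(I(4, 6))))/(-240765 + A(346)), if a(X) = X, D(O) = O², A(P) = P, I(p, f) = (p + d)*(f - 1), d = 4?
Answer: -394808/240419 ≈ -1.6422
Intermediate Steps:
I(p, f) = (-1 + f)*(4 + p) (I(p, f) = (p + 4)*(f - 1) = (4 + p)*(-1 + f) = (-1 + f)*(4 + p))
(393208 + a(D(I(4, 6))))/(-240765 + A(346)) = (393208 + (-4 - 1*4 + 4*6 + 6*4)²)/(-240765 + 346) = (393208 + (-4 - 4 + 24 + 24)²)/(-240419) = (393208 + 40²)*(-1/240419) = (393208 + 1600)*(-1/240419) = 394808*(-1/240419) = -394808/240419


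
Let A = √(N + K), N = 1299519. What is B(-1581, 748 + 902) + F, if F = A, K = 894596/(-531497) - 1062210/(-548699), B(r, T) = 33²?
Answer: 1089 + √110523006553533224284510940969/291631872403 ≈ 2229.0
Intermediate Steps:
B(r, T) = 1089
K = 73697497766/291631872403 (K = 894596*(-1/531497) - 1062210*(-1/548699) = -894596/531497 + 1062210/548699 = 73697497766/291631872403 ≈ 0.25271)
A = √110523006553533224284510940969/291631872403 (A = √(1299519 + 73697497766/291631872403) = √(378981232890771923/291631872403) = √110523006553533224284510940969/291631872403 ≈ 1140.0)
F = √110523006553533224284510940969/291631872403 ≈ 1140.0
B(-1581, 748 + 902) + F = 1089 + √110523006553533224284510940969/291631872403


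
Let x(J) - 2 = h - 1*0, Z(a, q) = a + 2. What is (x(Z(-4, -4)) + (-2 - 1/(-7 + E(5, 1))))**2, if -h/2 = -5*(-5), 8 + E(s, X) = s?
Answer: 249001/100 ≈ 2490.0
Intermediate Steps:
E(s, X) = -8 + s
h = -50 (h = -(-10)*(-5) = -2*25 = -50)
Z(a, q) = 2 + a
x(J) = -48 (x(J) = 2 + (-50 - 1*0) = 2 + (-50 + 0) = 2 - 50 = -48)
(x(Z(-4, -4)) + (-2 - 1/(-7 + E(5, 1))))**2 = (-48 + (-2 - 1/(-7 + (-8 + 5))))**2 = (-48 + (-2 - 1/(-7 - 3)))**2 = (-48 + (-2 - 1/(-10)))**2 = (-48 + (-2 - 1*(-1/10)))**2 = (-48 + (-2 + 1/10))**2 = (-48 - 19/10)**2 = (-499/10)**2 = 249001/100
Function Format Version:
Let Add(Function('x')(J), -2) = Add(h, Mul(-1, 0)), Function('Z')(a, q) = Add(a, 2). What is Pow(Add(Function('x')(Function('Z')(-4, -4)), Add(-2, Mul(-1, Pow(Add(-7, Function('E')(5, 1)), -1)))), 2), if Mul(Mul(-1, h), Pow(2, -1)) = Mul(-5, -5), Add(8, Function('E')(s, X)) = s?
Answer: Rational(249001, 100) ≈ 2490.0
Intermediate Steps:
Function('E')(s, X) = Add(-8, s)
h = -50 (h = Mul(-2, Mul(-5, -5)) = Mul(-2, 25) = -50)
Function('Z')(a, q) = Add(2, a)
Function('x')(J) = -48 (Function('x')(J) = Add(2, Add(-50, Mul(-1, 0))) = Add(2, Add(-50, 0)) = Add(2, -50) = -48)
Pow(Add(Function('x')(Function('Z')(-4, -4)), Add(-2, Mul(-1, Pow(Add(-7, Function('E')(5, 1)), -1)))), 2) = Pow(Add(-48, Add(-2, Mul(-1, Pow(Add(-7, Add(-8, 5)), -1)))), 2) = Pow(Add(-48, Add(-2, Mul(-1, Pow(Add(-7, -3), -1)))), 2) = Pow(Add(-48, Add(-2, Mul(-1, Pow(-10, -1)))), 2) = Pow(Add(-48, Add(-2, Mul(-1, Rational(-1, 10)))), 2) = Pow(Add(-48, Add(-2, Rational(1, 10))), 2) = Pow(Add(-48, Rational(-19, 10)), 2) = Pow(Rational(-499, 10), 2) = Rational(249001, 100)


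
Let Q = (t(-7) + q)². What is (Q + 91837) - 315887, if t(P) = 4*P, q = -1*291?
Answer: -122289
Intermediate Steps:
q = -291
Q = 101761 (Q = (4*(-7) - 291)² = (-28 - 291)² = (-319)² = 101761)
(Q + 91837) - 315887 = (101761 + 91837) - 315887 = 193598 - 315887 = -122289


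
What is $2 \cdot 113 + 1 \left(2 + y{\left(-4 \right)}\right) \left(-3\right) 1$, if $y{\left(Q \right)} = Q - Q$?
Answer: $220$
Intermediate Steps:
$y{\left(Q \right)} = 0$
$2 \cdot 113 + 1 \left(2 + y{\left(-4 \right)}\right) \left(-3\right) 1 = 2 \cdot 113 + 1 \left(2 + 0\right) \left(-3\right) 1 = 226 + 1 \cdot 2 \left(-3\right) 1 = 226 + 2 \left(-3\right) 1 = 226 - 6 = 220$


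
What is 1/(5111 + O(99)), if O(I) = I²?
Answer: 1/14912 ≈ 6.7060e-5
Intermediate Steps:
1/(5111 + O(99)) = 1/(5111 + 99²) = 1/(5111 + 9801) = 1/14912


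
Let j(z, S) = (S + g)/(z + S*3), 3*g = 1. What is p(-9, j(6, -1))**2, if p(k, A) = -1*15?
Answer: 225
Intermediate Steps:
g = 1/3 (g = (1/3)*1 = 1/3 ≈ 0.33333)
j(z, S) = (1/3 + S)/(z + 3*S) (j(z, S) = (S + 1/3)/(z + S*3) = (1/3 + S)/(z + 3*S))
p(k, A) = -15
p(-9, j(6, -1))**2 = (-15)**2 = 225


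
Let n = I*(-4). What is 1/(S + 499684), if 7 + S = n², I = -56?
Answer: 1/549853 ≈ 1.8187e-6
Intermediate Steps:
n = 224 (n = -56*(-4) = 224)
S = 50169 (S = -7 + 224² = -7 + 50176 = 50169)
1/(S + 499684) = 1/(50169 + 499684) = 1/549853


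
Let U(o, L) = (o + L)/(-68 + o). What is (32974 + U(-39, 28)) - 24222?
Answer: 936475/107 ≈ 8752.1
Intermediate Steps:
U(o, L) = (L + o)/(-68 + o)
(32974 + U(-39, 28)) - 24222 = (32974 + (28 - 39)/(-68 - 39)) - 24222 = (32974 - 11/(-107)) - 24222 = (32974 - 1/107*(-11)) - 24222 = (32974 + 11/107) - 24222 = 3528229/107 - 24222 = 936475/107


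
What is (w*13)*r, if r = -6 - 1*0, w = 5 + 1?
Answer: -468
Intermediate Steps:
w = 6
r = -6 (r = -6 + 0 = -6)
(w*13)*r = (6*13)*(-6) = 78*(-6) = -468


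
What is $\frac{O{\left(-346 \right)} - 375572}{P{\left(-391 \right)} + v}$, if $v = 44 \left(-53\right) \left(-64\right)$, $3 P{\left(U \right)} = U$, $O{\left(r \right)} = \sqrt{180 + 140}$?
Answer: $- \frac{1126716}{447353} + \frac{24 \sqrt{5}}{447353} \approx -2.5185$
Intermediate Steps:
$O{\left(r \right)} = 8 \sqrt{5}$ ($O{\left(r \right)} = \sqrt{320} = 8 \sqrt{5}$)
$P{\left(U \right)} = \frac{U}{3}$
$v = 149248$ ($v = \left(-2332\right) \left(-64\right) = 149248$)
$\frac{O{\left(-346 \right)} - 375572}{P{\left(-391 \right)} + v} = \frac{8 \sqrt{5} - 375572}{\frac{1}{3} \left(-391\right) + 149248} = \frac{-375572 + 8 \sqrt{5}}{- \frac{391}{3} + 149248} = \frac{-375572 + 8 \sqrt{5}}{\frac{447353}{3}} = \left(-375572 + 8 \sqrt{5}\right) \frac{3}{447353} = - \frac{1126716}{447353} + \frac{24 \sqrt{5}}{447353}$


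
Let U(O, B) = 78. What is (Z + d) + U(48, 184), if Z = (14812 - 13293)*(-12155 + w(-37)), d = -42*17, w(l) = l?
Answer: -18520284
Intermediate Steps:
d = -714
Z = -18519648 (Z = (14812 - 13293)*(-12155 - 37) = 1519*(-12192) = -18519648)
(Z + d) + U(48, 184) = (-18519648 - 714) + 78 = -18520362 + 78 = -18520284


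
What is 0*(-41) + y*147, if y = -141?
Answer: -20727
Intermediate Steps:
0*(-41) + y*147 = 0*(-41) - 141*147 = 0 - 20727 = -20727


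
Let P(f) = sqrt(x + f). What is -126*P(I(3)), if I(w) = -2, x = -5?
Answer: -126*I*sqrt(7) ≈ -333.36*I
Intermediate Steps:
P(f) = sqrt(-5 + f)
-126*P(I(3)) = -126*sqrt(-5 - 2) = -126*I*sqrt(7)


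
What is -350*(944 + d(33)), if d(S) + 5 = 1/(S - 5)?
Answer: -657325/2 ≈ -3.2866e+5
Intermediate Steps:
d(S) = -5 + 1/(-5 + S) (d(S) = -5 + 1/(S - 5) = -5 + 1/(-5 + S))
-350*(944 + d(33)) = -350*(944 + (26 - 5*33)/(-5 + 33)) = -350*(944 + (26 - 165)/28) = -350*(944 + (1/28)*(-139)) = -350*(944 - 139/28) = -350*26293/28 = -657325/2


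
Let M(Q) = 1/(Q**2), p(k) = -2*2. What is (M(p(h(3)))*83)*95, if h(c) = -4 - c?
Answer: 7885/16 ≈ 492.81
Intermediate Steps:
p(k) = -4
M(Q) = Q**(-2)
(M(p(h(3)))*83)*95 = (83/(-4)**2)*95 = ((1/16)*83)*95 = (83/16)*95 = 7885/16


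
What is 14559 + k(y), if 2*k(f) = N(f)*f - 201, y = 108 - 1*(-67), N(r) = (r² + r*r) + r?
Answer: 5389146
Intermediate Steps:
N(r) = r + 2*r² (N(r) = (r² + r²) + r = 2*r² + r = r + 2*r²)
y = 175 (y = 108 + 67 = 175)
k(f) = -201/2 + f²*(1 + 2*f)/2 (k(f) = ((f*(1 + 2*f))*f - 201)/2 = (f²*(1 + 2*f) - 201)/2 = (-201 + f²*(1 + 2*f))/2 = -201/2 + f²*(1 + 2*f)/2)
14559 + k(y) = 14559 + (-201/2 + (½)*175²*(1 + 2*175)) = 14559 + (-201/2 + (½)*30625*(1 + 350)) = 14559 + (-201/2 + (½)*30625*351) = 14559 + (-201/2 + 10749375/2) = 14559 + 5374587 = 5389146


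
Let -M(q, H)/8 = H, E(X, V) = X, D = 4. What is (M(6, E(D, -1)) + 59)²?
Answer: 729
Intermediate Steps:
M(q, H) = -8*H
(M(6, E(D, -1)) + 59)² = (-8*4 + 59)² = (-32 + 59)² = 27² = 729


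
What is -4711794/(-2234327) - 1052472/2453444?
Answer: 2302139028048/1370449043047 ≈ 1.6798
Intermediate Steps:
-4711794/(-2234327) - 1052472/2453444 = -4711794*(-1/2234327) - 1052472*1/2453444 = 4711794/2234327 - 263118/613361 = 2302139028048/1370449043047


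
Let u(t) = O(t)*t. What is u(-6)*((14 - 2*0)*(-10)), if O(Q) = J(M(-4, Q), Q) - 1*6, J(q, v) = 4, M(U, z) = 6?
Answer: -1680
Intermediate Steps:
O(Q) = -2 (O(Q) = 4 - 1*6 = 4 - 6 = -2)
u(t) = -2*t
u(-6)*((14 - 2*0)*(-10)) = (-2*(-6))*((14 - 2*0)*(-10)) = 12*((14 + 0)*(-10)) = 12*(14*(-10)) = 12*(-140) = -1680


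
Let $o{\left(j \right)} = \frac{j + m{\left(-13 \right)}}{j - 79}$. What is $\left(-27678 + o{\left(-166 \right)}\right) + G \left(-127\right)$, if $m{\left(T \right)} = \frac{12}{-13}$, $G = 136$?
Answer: $- \frac{4090388}{91} \approx -44949.0$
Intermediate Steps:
$m{\left(T \right)} = - \frac{12}{13}$ ($m{\left(T \right)} = 12 \left(- \frac{1}{13}\right) = - \frac{12}{13}$)
$o{\left(j \right)} = \frac{- \frac{12}{13} + j}{-79 + j}$ ($o{\left(j \right)} = \frac{j - \frac{12}{13}}{j - 79} = \frac{- \frac{12}{13} + j}{-79 + j}$)
$\left(-27678 + o{\left(-166 \right)}\right) + G \left(-127\right) = \left(-27678 + \frac{- \frac{12}{13} - 166}{-79 - 166}\right) + 136 \left(-127\right) = \left(-27678 + \frac{1}{-245} \left(- \frac{2170}{13}\right)\right) - 17272 = \left(-27678 - - \frac{62}{91}\right) - 17272 = \left(-27678 + \frac{62}{91}\right) - 17272 = - \frac{2518636}{91} - 17272 = - \frac{4090388}{91}$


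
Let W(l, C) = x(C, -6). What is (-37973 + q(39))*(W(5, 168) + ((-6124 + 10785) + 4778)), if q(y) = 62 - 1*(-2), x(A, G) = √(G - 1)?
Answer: -357823051 - 37909*I*√7 ≈ -3.5782e+8 - 1.003e+5*I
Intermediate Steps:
x(A, G) = √(-1 + G)
q(y) = 64 (q(y) = 62 + 2 = 64)
W(l, C) = I*√7 (W(l, C) = √(-1 - 6) = √(-7) = I*√7)
(-37973 + q(39))*(W(5, 168) + ((-6124 + 10785) + 4778)) = (-37973 + 64)*(I*√7 + ((-6124 + 10785) + 4778)) = -37909*(I*√7 + (4661 + 4778)) = -37909*(I*√7 + 9439) = -37909*(9439 + I*√7) = -357823051 - 37909*I*√7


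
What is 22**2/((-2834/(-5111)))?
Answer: 1236862/1417 ≈ 872.87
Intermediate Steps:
22**2/((-2834/(-5111))) = 484/((-2834*(-1/5111))) = 484/(2834/5111) = 484*(5111/2834) = 1236862/1417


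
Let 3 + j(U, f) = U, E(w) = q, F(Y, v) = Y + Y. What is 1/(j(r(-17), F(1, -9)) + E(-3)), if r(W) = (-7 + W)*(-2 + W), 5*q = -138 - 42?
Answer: 1/417 ≈ 0.0023981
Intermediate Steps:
q = -36 (q = (-138 - 42)/5 = (⅕)*(-180) = -36)
F(Y, v) = 2*Y
E(w) = -36
j(U, f) = -3 + U
1/(j(r(-17), F(1, -9)) + E(-3)) = 1/((-3 + (14 + (-17)² - 9*(-17))) - 36) = 1/((-3 + (14 + 289 + 153)) - 36) = 1/((-3 + 456) - 36) = 1/(453 - 36) = 1/417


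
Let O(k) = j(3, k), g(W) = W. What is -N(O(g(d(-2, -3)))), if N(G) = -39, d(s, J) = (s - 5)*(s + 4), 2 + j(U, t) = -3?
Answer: 39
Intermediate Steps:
j(U, t) = -5 (j(U, t) = -2 - 3 = -5)
d(s, J) = (-5 + s)*(4 + s)
O(k) = -5
-N(O(g(d(-2, -3)))) = -1*(-39) = 39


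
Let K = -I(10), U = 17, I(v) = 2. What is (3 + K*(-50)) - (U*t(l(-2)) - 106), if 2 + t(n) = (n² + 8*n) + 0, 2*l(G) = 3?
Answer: ¾ ≈ 0.75000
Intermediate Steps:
l(G) = 3/2 (l(G) = (½)*3 = 3/2)
t(n) = -2 + n² + 8*n (t(n) = -2 + ((n² + 8*n) + 0) = -2 + (n² + 8*n) = -2 + n² + 8*n)
K = -2 (K = -1*2 = -2)
(3 + K*(-50)) - (U*t(l(-2)) - 106) = (3 - 2*(-50)) - (17*(-2 + (3/2)² + 8*(3/2)) - 106) = (3 + 100) - (17*(-2 + 9/4 + 12) - 106) = 103 - (17*(49/4) - 106) = 103 - (833/4 - 106) = 103 - 1*409/4 = 103 - 409/4 = ¾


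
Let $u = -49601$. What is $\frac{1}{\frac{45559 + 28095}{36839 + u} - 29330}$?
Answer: $- \frac{6381}{187191557} \approx -3.4088 \cdot 10^{-5}$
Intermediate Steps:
$\frac{1}{\frac{45559 + 28095}{36839 + u} - 29330} = \frac{1}{\frac{45559 + 28095}{36839 - 49601} - 29330} = \frac{1}{\frac{73654}{-12762} - 29330} = \frac{1}{73654 \left(- \frac{1}{12762}\right) - 29330} = \frac{1}{- \frac{36827}{6381} - 29330} = \frac{1}{- \frac{187191557}{6381}} = - \frac{6381}{187191557}$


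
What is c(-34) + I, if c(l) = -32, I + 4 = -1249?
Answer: -1285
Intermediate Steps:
I = -1253 (I = -4 - 1249 = -1253)
c(-34) + I = -32 - 1253 = -1285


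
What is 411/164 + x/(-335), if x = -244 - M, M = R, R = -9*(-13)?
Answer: 196889/54940 ≈ 3.5837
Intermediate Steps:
R = 117
M = 117
x = -361 (x = -244 - 1*117 = -244 - 117 = -361)
411/164 + x/(-335) = 411/164 - 361/(-335) = 411*(1/164) - 361*(-1/335) = 411/164 + 361/335 = 196889/54940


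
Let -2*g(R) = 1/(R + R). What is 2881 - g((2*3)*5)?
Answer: 345721/120 ≈ 2881.0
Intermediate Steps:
g(R) = -1/(4*R) (g(R) = -1/(2*(R + R)) = -1/(2*R)/2 = -1/(4*R))
2881 - g((2*3)*5) = 2881 - (-1)/(4*((2*3)*5)) = 2881 - (-1)/(4*(6*5)) = 2881 - (-1)/(4*30) = 2881 - 1*(-1/120) = 2881 + 1/120 = 345721/120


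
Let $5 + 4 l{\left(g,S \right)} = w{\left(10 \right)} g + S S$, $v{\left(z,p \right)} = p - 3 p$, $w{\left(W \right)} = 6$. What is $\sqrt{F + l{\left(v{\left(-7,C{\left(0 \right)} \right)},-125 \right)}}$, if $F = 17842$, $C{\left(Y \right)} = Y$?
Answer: $\sqrt{21747} \approx 147.47$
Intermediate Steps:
$v{\left(z,p \right)} = - 2 p$
$l{\left(g,S \right)} = - \frac{5}{4} + \frac{S^{2}}{4} + \frac{3 g}{2}$ ($l{\left(g,S \right)} = - \frac{5}{4} + \frac{6 g + S S}{4} = - \frac{5}{4} + \frac{6 g + S^{2}}{4} = - \frac{5}{4} + \frac{S^{2} + 6 g}{4} = - \frac{5}{4} + \left(\frac{S^{2}}{4} + \frac{3 g}{2}\right) = - \frac{5}{4} + \frac{S^{2}}{4} + \frac{3 g}{2}$)
$\sqrt{F + l{\left(v{\left(-7,C{\left(0 \right)} \right)},-125 \right)}} = \sqrt{17842 + \left(- \frac{5}{4} + \frac{\left(-125\right)^{2}}{4} + \frac{3 \left(\left(-2\right) 0\right)}{2}\right)} = \sqrt{17842 + \left(- \frac{5}{4} + \frac{1}{4} \cdot 15625 + \frac{3}{2} \cdot 0\right)} = \sqrt{17842 + \left(- \frac{5}{4} + \frac{15625}{4} + 0\right)} = \sqrt{17842 + 3905} = \sqrt{21747}$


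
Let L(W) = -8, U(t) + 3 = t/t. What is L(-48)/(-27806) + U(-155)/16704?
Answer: 19505/116117856 ≈ 0.00016798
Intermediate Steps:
U(t) = -2 (U(t) = -3 + t/t = -3 + 1 = -2)
L(-48)/(-27806) + U(-155)/16704 = -8/(-27806) - 2/16704 = -8*(-1/27806) - 2*1/16704 = 4/13903 - 1/8352 = 19505/116117856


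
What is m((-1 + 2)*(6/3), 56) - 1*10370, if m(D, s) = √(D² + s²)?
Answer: -10370 + 2*√785 ≈ -10314.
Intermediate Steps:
m((-1 + 2)*(6/3), 56) - 1*10370 = √(((-1 + 2)*(6/3))² + 56²) - 1*10370 = √((1*(6*(⅓)))² + 3136) - 10370 = √((1*2)² + 3136) - 10370 = √(2² + 3136) - 10370 = √(4 + 3136) - 10370 = √3140 - 10370 = 2*√785 - 10370 = -10370 + 2*√785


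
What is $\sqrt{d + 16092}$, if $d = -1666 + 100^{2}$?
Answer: $3 \sqrt{2714} \approx 156.29$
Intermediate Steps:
$d = 8334$ ($d = -1666 + 10000 = 8334$)
$\sqrt{d + 16092} = \sqrt{8334 + 16092} = \sqrt{24426} = 3 \sqrt{2714}$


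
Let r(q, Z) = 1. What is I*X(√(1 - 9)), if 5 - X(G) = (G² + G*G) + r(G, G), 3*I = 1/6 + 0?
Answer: 10/9 ≈ 1.1111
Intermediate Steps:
I = 1/18 (I = (1/6 + 0)/3 = (⅙ + 0)/3 = (⅓)*(⅙) = 1/18 ≈ 0.055556)
X(G) = 4 - 2*G² (X(G) = 5 - ((G² + G*G) + 1) = 5 - ((G² + G²) + 1) = 5 - (2*G² + 1) = 5 - (1 + 2*G²) = 5 + (-1 - 2*G²) = 4 - 2*G²)
I*X(√(1 - 9)) = (4 - 2*(√(1 - 9))²)/18 = (4 - 2*(√(-8))²)/18 = (4 - 2*(2*I*√2)²)/18 = (4 - 2*(-8))/18 = (4 + 16)/18 = (1/18)*20 = 10/9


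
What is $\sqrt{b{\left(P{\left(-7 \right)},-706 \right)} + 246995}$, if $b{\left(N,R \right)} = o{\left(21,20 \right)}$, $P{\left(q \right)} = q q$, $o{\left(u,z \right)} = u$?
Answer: $2 \sqrt{61754} \approx 497.01$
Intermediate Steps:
$P{\left(q \right)} = q^{2}$
$b{\left(N,R \right)} = 21$
$\sqrt{b{\left(P{\left(-7 \right)},-706 \right)} + 246995} = \sqrt{21 + 246995} = \sqrt{247016} = 2 \sqrt{61754}$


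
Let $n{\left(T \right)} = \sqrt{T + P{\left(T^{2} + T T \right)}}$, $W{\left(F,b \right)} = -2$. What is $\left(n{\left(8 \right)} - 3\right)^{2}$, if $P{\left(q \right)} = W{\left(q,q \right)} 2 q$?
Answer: $-495 - 36 i \sqrt{14} \approx -495.0 - 134.7 i$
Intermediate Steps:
$P{\left(q \right)} = - 4 q$ ($P{\left(q \right)} = \left(-2\right) 2 q = - 4 q$)
$n{\left(T \right)} = \sqrt{T - 8 T^{2}}$ ($n{\left(T \right)} = \sqrt{T - 4 \left(T^{2} + T T\right)} = \sqrt{T - 4 \left(T^{2} + T^{2}\right)} = \sqrt{T - 4 \cdot 2 T^{2}} = \sqrt{T - 8 T^{2}}$)
$\left(n{\left(8 \right)} - 3\right)^{2} = \left(\sqrt{8 \left(1 - 64\right)} - 3\right)^{2} = \left(\sqrt{8 \left(-63\right)} - 3\right)^{2} = \left(\sqrt{-504} - 3\right)^{2} = \left(6 i \sqrt{14} - 3\right)^{2} = \left(-3 + 6 i \sqrt{14}\right)^{2}$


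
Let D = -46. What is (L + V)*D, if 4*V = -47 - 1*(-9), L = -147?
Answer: 7199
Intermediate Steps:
V = -19/2 (V = (-47 - 1*(-9))/4 = (-47 + 9)/4 = (1/4)*(-38) = -19/2 ≈ -9.5000)
(L + V)*D = (-147 - 19/2)*(-46) = -313/2*(-46) = 7199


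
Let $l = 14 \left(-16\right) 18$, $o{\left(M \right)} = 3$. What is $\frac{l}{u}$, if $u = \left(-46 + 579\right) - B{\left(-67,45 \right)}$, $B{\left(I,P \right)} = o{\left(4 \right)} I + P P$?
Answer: $\frac{4032}{1291} \approx 3.1232$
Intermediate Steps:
$l = -4032$ ($l = \left(-224\right) 18 = -4032$)
$B{\left(I,P \right)} = P^{2} + 3 I$ ($B{\left(I,P \right)} = 3 I + P P = 3 I + P^{2} = P^{2} + 3 I$)
$u = -1291$ ($u = \left(-46 + 579\right) - \left(45^{2} + 3 \left(-67\right)\right) = 533 - \left(2025 - 201\right) = 533 - 1824 = -1291$)
$\frac{l}{u} = - \frac{4032}{-1291} = \left(-4032\right) \left(- \frac{1}{1291}\right) = \frac{4032}{1291}$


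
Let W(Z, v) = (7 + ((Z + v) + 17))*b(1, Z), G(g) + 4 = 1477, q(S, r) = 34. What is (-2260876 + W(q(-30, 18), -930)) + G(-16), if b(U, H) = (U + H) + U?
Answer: -2290795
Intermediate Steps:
G(g) = 1473 (G(g) = -4 + 1477 = 1473)
b(U, H) = H + 2*U (b(U, H) = (H + U) + U = H + 2*U)
W(Z, v) = (2 + Z)*(24 + Z + v) (W(Z, v) = (7 + ((Z + v) + 17))*(Z + 2*1) = (7 + (17 + Z + v))*(Z + 2) = (24 + Z + v)*(2 + Z) = (2 + Z)*(24 + Z + v))
(-2260876 + W(q(-30, 18), -930)) + G(-16) = (-2260876 + (2 + 34)*(24 + 34 - 930)) + 1473 = (-2260876 + 36*(-872)) + 1473 = (-2260876 - 31392) + 1473 = -2292268 + 1473 = -2290795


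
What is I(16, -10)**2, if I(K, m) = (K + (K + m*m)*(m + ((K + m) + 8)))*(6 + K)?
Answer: 111513600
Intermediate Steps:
I(K, m) = (6 + K)*(K + (K + m**2)*(8 + K + 2*m)) (I(K, m) = (K + (K + m**2)*(m + (8 + K + m)))*(6 + K) = (K + (K + m**2)*(8 + K + 2*m))*(6 + K) = (6 + K)*(K + (K + m**2)*(8 + K + 2*m)))
I(16, -10)**2 = (16**3 + 12*(-10)**3 + 15*16**2 + 48*(-10)**2 + 54*16 + 16**2*(-10)**2 + 2*16*(-10)**3 + 2*(-10)*16**2 + 12*16*(-10) + 14*16*(-10)**2)**2 = (4096 + 12*(-1000) + 15*256 + 48*100 + 864 + 256*100 + 2*16*(-1000) + 2*(-10)*256 - 1920 + 14*16*100)**2 = (4096 - 12000 + 3840 + 4800 + 864 + 25600 - 32000 - 5120 - 1920 + 22400)**2 = 10560**2 = 111513600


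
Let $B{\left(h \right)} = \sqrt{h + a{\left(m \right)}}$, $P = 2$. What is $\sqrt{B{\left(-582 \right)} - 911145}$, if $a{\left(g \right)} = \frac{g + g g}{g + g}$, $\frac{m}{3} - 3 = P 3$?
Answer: $\sqrt{-911145 + 2 i \sqrt{142}} \approx 0.01 + 954.54 i$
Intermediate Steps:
$m = 27$ ($m = 9 + 3 \cdot 2 \cdot 3 = 9 + 3 \cdot 6 = 9 + 18 = 27$)
$a{\left(g \right)} = \frac{g + g^{2}}{2 g}$
$B{\left(h \right)} = \sqrt{14 + h}$ ($B{\left(h \right)} = \sqrt{h + \left(\frac{1}{2} + \frac{1}{2} \cdot 27\right)} = \sqrt{h + \left(\frac{1}{2} + \frac{27}{2}\right)} = \sqrt{h + 14} = \sqrt{14 + h}$)
$\sqrt{B{\left(-582 \right)} - 911145} = \sqrt{\sqrt{14 - 582} - 911145} = \sqrt{\sqrt{-568} + \left(-2208609 + 1297464\right)} = \sqrt{2 i \sqrt{142} - 911145} = \sqrt{-911145 + 2 i \sqrt{142}}$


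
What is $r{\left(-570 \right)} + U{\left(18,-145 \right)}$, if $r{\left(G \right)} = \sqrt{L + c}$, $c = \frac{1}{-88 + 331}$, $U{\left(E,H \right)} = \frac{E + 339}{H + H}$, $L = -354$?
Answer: $- \frac{357}{290} + \frac{13 i \sqrt{1527}}{27} \approx -1.231 + 18.815 i$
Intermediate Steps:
$U{\left(E,H \right)} = \frac{339 + E}{2 H}$
$c = \frac{1}{243} \approx 0.0041152$
$r{\left(G \right)} = \frac{13 i \sqrt{1527}}{27}$ ($r{\left(G \right)} = \sqrt{-354 + \frac{1}{243}} = \sqrt{- \frac{86021}{243}} = \frac{13 i \sqrt{1527}}{27}$)
$r{\left(-570 \right)} + U{\left(18,-145 \right)} = \frac{13 i \sqrt{1527}}{27} + \frac{339 + 18}{2 \left(-145\right)} = \frac{13 i \sqrt{1527}}{27} + \frac{1}{2} \left(- \frac{1}{145}\right) 357 = \frac{13 i \sqrt{1527}}{27} - \frac{357}{290} = - \frac{357}{290} + \frac{13 i \sqrt{1527}}{27}$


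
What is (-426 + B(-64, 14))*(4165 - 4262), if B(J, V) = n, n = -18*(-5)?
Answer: 32592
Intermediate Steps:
n = 90
B(J, V) = 90
(-426 + B(-64, 14))*(4165 - 4262) = (-426 + 90)*(4165 - 4262) = -336*(-97) = 32592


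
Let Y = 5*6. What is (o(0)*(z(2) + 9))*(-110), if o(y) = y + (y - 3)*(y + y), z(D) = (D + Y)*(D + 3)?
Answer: 0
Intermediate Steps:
Y = 30
z(D) = (3 + D)*(30 + D) (z(D) = (D + 30)*(D + 3) = (30 + D)*(3 + D) = (3 + D)*(30 + D))
o(y) = y + 2*y*(-3 + y) (o(y) = y + (-3 + y)*(2*y) = y + 2*y*(-3 + y))
(o(0)*(z(2) + 9))*(-110) = ((0*(-5 + 2*0))*((90 + 2² + 33*2) + 9))*(-110) = ((0*(-5 + 0))*((90 + 4 + 66) + 9))*(-110) = ((0*(-5))*(160 + 9))*(-110) = (0*169)*(-110) = 0*(-110) = 0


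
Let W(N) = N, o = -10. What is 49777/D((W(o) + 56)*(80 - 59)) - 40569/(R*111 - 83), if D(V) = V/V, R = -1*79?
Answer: 440666573/8852 ≈ 49782.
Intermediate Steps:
R = -79
D(V) = 1
49777/D((W(o) + 56)*(80 - 59)) - 40569/(R*111 - 83) = 49777/1 - 40569/(-79*111 - 83) = 49777*1 - 40569/(-8769 - 83) = 49777 - 40569/(-8852) = 49777 - 40569*(-1/8852) = 49777 + 40569/8852 = 440666573/8852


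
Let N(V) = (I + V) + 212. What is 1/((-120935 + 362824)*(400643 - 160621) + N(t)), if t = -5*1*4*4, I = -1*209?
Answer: 1/58058681481 ≈ 1.7224e-11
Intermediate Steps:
I = -209
t = -80 (t = -20*4 = -5*16 = -80)
N(V) = 3 + V (N(V) = (-209 + V) + 212 = 3 + V)
1/((-120935 + 362824)*(400643 - 160621) + N(t)) = 1/((-120935 + 362824)*(400643 - 160621) + (3 - 80)) = 1/(241889*240022 - 77) = 1/(58058681558 - 77) = 1/58058681481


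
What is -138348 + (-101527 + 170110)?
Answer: -69765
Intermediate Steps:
-138348 + (-101527 + 170110) = -138348 + 68583 = -69765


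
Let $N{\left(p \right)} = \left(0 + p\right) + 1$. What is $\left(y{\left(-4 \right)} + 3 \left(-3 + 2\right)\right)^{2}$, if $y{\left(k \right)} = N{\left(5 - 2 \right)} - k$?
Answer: $25$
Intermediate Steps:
$N{\left(p \right)} = 1 + p$ ($N{\left(p \right)} = p + 1 = 1 + p$)
$y{\left(k \right)} = 4 - k$ ($y{\left(k \right)} = \left(1 + \left(5 - 2\right)\right) - k = \left(1 + 3\right) - k = 4 - k$)
$\left(y{\left(-4 \right)} + 3 \left(-3 + 2\right)\right)^{2} = \left(\left(4 - -4\right) + 3 \left(-3 + 2\right)\right)^{2} = \left(\left(4 + 4\right) + 3 \left(-1\right)\right)^{2} = \left(8 - 3\right)^{2} = 5^{2} = 25$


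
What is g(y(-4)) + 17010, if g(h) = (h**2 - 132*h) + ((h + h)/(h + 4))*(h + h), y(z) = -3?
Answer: 17451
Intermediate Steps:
g(h) = h**2 - 132*h + 4*h**2/(4 + h) (g(h) = (h**2 - 132*h) + ((2*h)/(4 + h))*(2*h) = (h**2 - 132*h) + (2*h/(4 + h))*(2*h) = (h**2 - 132*h) + 4*h**2/(4 + h) = h**2 - 132*h + 4*h**2/(4 + h))
g(y(-4)) + 17010 = -3*(-528 + (-3)**2 - 124*(-3))/(4 - 3) + 17010 = -3*(-528 + 9 + 372)/1 + 17010 = -3*1*(-147) + 17010 = 441 + 17010 = 17451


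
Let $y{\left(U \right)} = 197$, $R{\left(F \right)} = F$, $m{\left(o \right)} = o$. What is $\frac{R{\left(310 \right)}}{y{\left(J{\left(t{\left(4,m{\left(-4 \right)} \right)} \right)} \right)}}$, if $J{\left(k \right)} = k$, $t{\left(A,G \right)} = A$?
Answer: $\frac{310}{197} \approx 1.5736$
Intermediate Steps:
$\frac{R{\left(310 \right)}}{y{\left(J{\left(t{\left(4,m{\left(-4 \right)} \right)} \right)} \right)}} = \frac{310}{197}$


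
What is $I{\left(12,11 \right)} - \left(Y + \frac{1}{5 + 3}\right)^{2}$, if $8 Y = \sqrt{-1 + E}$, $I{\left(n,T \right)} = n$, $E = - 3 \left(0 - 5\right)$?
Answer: $\frac{753}{64} - \frac{\sqrt{14}}{32} \approx 11.649$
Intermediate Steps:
$E = 15$ ($E = \left(-3\right) \left(-5\right) = 15$)
$Y = \frac{\sqrt{14}}{8}$ ($Y = \frac{\sqrt{-1 + 15}}{8} = \frac{\sqrt{14}}{8} \approx 0.46771$)
$I{\left(12,11 \right)} - \left(Y + \frac{1}{5 + 3}\right)^{2} = 12 - \left(\frac{\sqrt{14}}{8} + \frac{1}{5 + 3}\right)^{2} = 12 - \left(\frac{\sqrt{14}}{8} + \frac{1}{8}\right)^{2} = 12 - \left(\frac{1}{8} + \frac{\sqrt{14}}{8}\right)^{2}$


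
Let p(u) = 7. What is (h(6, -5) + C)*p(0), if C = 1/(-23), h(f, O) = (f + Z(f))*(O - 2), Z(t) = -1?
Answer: -5642/23 ≈ -245.30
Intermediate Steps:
h(f, O) = (-1 + f)*(-2 + O) (h(f, O) = (f - 1)*(O - 2) = (-1 + f)*(-2 + O))
C = -1/23 ≈ -0.043478
(h(6, -5) + C)*p(0) = ((2 - 1*(-5) - 2*6 - 5*6) - 1/23)*7 = ((2 + 5 - 12 - 30) - 1/23)*7 = (-35 - 1/23)*7 = -806/23*7 = -5642/23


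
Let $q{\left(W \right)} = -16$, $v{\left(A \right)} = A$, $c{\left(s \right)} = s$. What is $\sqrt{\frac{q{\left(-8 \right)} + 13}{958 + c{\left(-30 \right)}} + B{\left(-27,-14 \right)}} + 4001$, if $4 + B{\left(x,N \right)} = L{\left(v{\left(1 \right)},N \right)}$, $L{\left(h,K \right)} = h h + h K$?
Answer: $4001 + \frac{i \sqrt{915182}}{232} \approx 4001.0 + 4.1235 i$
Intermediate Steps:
$L{\left(h,K \right)} = h^{2} + K h$
$B{\left(x,N \right)} = -3 + N$ ($B{\left(x,N \right)} = -4 + 1 \left(N + 1\right) = -4 + 1 \left(1 + N\right) = -4 + \left(1 + N\right) = -3 + N$)
$\sqrt{\frac{q{\left(-8 \right)} + 13}{958 + c{\left(-30 \right)}} + B{\left(-27,-14 \right)}} + 4001 = \sqrt{\frac{-16 + 13}{958 - 30} - 17} + 4001 = \sqrt{- \frac{3}{928} - 17} + 4001 = \sqrt{- \frac{15779}{928}} + 4001 = \frac{i \sqrt{915182}}{232} + 4001 = 4001 + \frac{i \sqrt{915182}}{232}$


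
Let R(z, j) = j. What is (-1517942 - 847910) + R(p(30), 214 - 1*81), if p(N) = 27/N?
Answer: -2365719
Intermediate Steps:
(-1517942 - 847910) + R(p(30), 214 - 1*81) = (-1517942 - 847910) + (214 - 1*81) = -2365852 + (214 - 81) = -2365852 + 133 = -2365719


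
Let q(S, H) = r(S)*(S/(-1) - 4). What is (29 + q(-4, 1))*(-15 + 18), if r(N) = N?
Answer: 87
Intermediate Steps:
q(S, H) = S*(-4 - S) (q(S, H) = S*(S/(-1) - 4) = S*(S*(-1) - 4) = S*(-S - 4) = S*(-4 - S))
(29 + q(-4, 1))*(-15 + 18) = (29 - 1*(-4)*(4 - 4))*(-15 + 18) = (29 - 1*(-4)*0)*3 = (29 + 0)*3 = 29*3 = 87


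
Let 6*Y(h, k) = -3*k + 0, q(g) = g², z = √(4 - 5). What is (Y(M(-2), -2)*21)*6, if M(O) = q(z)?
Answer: 126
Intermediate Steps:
z = I (z = √(-1) = I ≈ 1.0*I)
M(O) = -1 (M(O) = I² = -1)
Y(h, k) = -k/2 (Y(h, k) = (-3*k + 0)/6 = (-3*k)/6 = -k/2)
(Y(M(-2), -2)*21)*6 = (-½*(-2)*21)*6 = (1*21)*6 = 21*6 = 126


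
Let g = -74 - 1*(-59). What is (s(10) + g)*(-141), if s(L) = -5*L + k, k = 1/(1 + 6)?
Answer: 64014/7 ≈ 9144.9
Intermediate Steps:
k = 1/7 ≈ 0.14286
g = -15 (g = -74 + 59 = -15)
s(L) = 1/7 - 5*L (s(L) = -5*L + 1/7 = 1/7 - 5*L)
(s(10) + g)*(-141) = ((1/7 - 5*10) - 15)*(-141) = ((1/7 - 50) - 15)*(-141) = (-349/7 - 15)*(-141) = -454/7*(-141) = 64014/7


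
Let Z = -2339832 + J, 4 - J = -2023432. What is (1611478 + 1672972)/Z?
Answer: -1642225/158198 ≈ -10.381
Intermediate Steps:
J = 2023436 (J = 4 - 1*(-2023432) = 4 + 2023432 = 2023436)
Z = -316396 (Z = -2339832 + 2023436 = -316396)
(1611478 + 1672972)/Z = (1611478 + 1672972)/(-316396) = 3284450*(-1/316396) = -1642225/158198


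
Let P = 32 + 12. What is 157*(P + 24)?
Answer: 10676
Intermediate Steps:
P = 44
157*(P + 24) = 157*(44 + 24) = 157*68 = 10676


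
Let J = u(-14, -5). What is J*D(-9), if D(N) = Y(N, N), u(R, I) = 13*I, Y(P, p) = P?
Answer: 585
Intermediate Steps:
D(N) = N
J = -65 (J = 13*(-5) = -65)
J*D(-9) = -65*(-9) = 585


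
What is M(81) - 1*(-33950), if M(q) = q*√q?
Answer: 34679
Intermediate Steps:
M(q) = q^(3/2)
M(81) - 1*(-33950) = 81^(3/2) - 1*(-33950) = 729 + 33950 = 34679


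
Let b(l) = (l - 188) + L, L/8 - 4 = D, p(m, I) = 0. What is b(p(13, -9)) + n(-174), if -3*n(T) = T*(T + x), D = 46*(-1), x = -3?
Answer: -10790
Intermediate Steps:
D = -46
L = -336 (L = 32 + 8*(-46) = 32 - 368 = -336)
n(T) = -T*(-3 + T)/3 (n(T) = -T*(T - 3)/3 = -T*(-3 + T)/3)
b(l) = -524 + l (b(l) = (l - 188) - 336 = (-188 + l) - 336 = -524 + l)
b(p(13, -9)) + n(-174) = (-524 + 0) + (⅓)*(-174)*(3 - 1*(-174)) = -524 + (⅓)*(-174)*(3 + 174) = -524 + (⅓)*(-174)*177 = -524 - 10266 = -10790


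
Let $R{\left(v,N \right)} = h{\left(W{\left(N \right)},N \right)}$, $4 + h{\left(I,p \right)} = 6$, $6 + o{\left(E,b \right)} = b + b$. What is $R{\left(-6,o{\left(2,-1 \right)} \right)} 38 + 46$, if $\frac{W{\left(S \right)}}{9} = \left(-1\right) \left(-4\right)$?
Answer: $122$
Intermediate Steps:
$o{\left(E,b \right)} = -6 + 2 b$ ($o{\left(E,b \right)} = -6 + \left(b + b\right) = -6 + 2 b$)
$W{\left(S \right)} = 36$ ($W{\left(S \right)} = 9 \left(\left(-1\right) \left(-4\right)\right) = 9 \cdot 4 = 36$)
$h{\left(I,p \right)} = 2$ ($h{\left(I,p \right)} = -4 + 6 = 2$)
$R{\left(v,N \right)} = 2$
$R{\left(-6,o{\left(2,-1 \right)} \right)} 38 + 46 = 2 \cdot 38 + 46 = 76 + 46 = 122$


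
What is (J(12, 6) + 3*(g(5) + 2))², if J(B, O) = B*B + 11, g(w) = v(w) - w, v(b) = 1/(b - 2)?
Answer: 21609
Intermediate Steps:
v(b) = 1/(-2 + b)
g(w) = 1/(-2 + w) - w
J(B, O) = 11 + B² (J(B, O) = B² + 11 = 11 + B²)
(J(12, 6) + 3*(g(5) + 2))² = ((11 + 12²) + 3*((1 - 1*5*(-2 + 5))/(-2 + 5) + 2))² = ((11 + 144) + 3*((1 - 1*5*3)/3 + 2))² = (155 + 3*((1 - 15)/3 + 2))² = (155 + 3*((⅓)*(-14) + 2))² = (155 + 3*(-14/3 + 2))² = (155 + 3*(-8/3))² = (155 - 8)² = 147² = 21609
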